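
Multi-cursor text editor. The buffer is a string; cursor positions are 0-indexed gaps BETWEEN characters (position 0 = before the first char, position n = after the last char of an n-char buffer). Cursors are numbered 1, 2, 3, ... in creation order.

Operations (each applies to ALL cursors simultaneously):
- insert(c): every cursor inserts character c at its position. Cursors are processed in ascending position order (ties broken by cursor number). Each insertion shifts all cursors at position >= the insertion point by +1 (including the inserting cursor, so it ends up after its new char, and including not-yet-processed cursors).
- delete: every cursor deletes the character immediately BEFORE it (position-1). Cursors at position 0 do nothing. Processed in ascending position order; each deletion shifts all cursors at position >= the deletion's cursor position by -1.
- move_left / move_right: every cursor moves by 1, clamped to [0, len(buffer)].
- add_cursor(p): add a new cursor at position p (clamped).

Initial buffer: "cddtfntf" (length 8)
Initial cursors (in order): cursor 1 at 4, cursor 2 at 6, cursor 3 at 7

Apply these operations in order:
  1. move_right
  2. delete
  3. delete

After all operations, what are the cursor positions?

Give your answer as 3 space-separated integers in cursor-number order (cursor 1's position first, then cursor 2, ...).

After op 1 (move_right): buffer="cddtfntf" (len 8), cursors c1@5 c2@7 c3@8, authorship ........
After op 2 (delete): buffer="cddtn" (len 5), cursors c1@4 c2@5 c3@5, authorship .....
After op 3 (delete): buffer="cd" (len 2), cursors c1@2 c2@2 c3@2, authorship ..

Answer: 2 2 2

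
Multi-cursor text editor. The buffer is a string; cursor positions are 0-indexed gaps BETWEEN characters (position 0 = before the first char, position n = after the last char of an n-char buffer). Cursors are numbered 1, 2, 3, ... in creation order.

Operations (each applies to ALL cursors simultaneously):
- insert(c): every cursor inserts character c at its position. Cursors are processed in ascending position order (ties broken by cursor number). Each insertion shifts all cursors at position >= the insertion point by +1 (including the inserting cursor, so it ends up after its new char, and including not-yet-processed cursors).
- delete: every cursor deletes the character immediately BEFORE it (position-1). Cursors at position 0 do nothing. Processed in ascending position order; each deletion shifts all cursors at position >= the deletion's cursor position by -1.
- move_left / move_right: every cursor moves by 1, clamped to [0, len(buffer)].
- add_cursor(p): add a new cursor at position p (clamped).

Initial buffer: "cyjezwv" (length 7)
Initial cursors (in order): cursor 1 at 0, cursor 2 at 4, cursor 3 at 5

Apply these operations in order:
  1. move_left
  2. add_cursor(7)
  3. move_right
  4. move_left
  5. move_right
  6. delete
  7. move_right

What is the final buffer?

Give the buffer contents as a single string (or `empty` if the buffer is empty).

Answer: yjw

Derivation:
After op 1 (move_left): buffer="cyjezwv" (len 7), cursors c1@0 c2@3 c3@4, authorship .......
After op 2 (add_cursor(7)): buffer="cyjezwv" (len 7), cursors c1@0 c2@3 c3@4 c4@7, authorship .......
After op 3 (move_right): buffer="cyjezwv" (len 7), cursors c1@1 c2@4 c3@5 c4@7, authorship .......
After op 4 (move_left): buffer="cyjezwv" (len 7), cursors c1@0 c2@3 c3@4 c4@6, authorship .......
After op 5 (move_right): buffer="cyjezwv" (len 7), cursors c1@1 c2@4 c3@5 c4@7, authorship .......
After op 6 (delete): buffer="yjw" (len 3), cursors c1@0 c2@2 c3@2 c4@3, authorship ...
After op 7 (move_right): buffer="yjw" (len 3), cursors c1@1 c2@3 c3@3 c4@3, authorship ...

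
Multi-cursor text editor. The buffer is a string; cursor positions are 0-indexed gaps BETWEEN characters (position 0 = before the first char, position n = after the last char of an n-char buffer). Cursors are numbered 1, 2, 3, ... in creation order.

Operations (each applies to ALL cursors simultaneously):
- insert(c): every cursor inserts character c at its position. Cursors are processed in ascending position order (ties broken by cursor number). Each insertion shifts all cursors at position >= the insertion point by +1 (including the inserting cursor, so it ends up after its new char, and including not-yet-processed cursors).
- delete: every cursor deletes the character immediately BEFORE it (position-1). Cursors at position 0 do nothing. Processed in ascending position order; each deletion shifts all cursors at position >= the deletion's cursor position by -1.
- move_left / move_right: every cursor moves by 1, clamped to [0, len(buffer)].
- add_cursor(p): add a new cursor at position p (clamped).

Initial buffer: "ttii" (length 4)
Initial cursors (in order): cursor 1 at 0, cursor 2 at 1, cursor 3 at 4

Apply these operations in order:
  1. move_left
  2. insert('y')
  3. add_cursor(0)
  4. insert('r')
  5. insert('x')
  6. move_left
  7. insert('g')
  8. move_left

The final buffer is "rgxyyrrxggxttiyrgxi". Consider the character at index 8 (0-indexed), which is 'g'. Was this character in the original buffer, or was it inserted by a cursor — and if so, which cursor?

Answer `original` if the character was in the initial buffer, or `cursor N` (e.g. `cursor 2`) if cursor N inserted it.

Answer: cursor 1

Derivation:
After op 1 (move_left): buffer="ttii" (len 4), cursors c1@0 c2@0 c3@3, authorship ....
After op 2 (insert('y')): buffer="yyttiyi" (len 7), cursors c1@2 c2@2 c3@6, authorship 12...3.
After op 3 (add_cursor(0)): buffer="yyttiyi" (len 7), cursors c4@0 c1@2 c2@2 c3@6, authorship 12...3.
After op 4 (insert('r')): buffer="ryyrrttiyri" (len 11), cursors c4@1 c1@5 c2@5 c3@10, authorship 41212...33.
After op 5 (insert('x')): buffer="rxyyrrxxttiyrxi" (len 15), cursors c4@2 c1@8 c2@8 c3@14, authorship 44121212...333.
After op 6 (move_left): buffer="rxyyrrxxttiyrxi" (len 15), cursors c4@1 c1@7 c2@7 c3@13, authorship 44121212...333.
After op 7 (insert('g')): buffer="rgxyyrrxggxttiyrgxi" (len 19), cursors c4@2 c1@10 c2@10 c3@17, authorship 44412121122...3333.
After op 8 (move_left): buffer="rgxyyrrxggxttiyrgxi" (len 19), cursors c4@1 c1@9 c2@9 c3@16, authorship 44412121122...3333.
Authorship (.=original, N=cursor N): 4 4 4 1 2 1 2 1 1 2 2 . . . 3 3 3 3 .
Index 8: author = 1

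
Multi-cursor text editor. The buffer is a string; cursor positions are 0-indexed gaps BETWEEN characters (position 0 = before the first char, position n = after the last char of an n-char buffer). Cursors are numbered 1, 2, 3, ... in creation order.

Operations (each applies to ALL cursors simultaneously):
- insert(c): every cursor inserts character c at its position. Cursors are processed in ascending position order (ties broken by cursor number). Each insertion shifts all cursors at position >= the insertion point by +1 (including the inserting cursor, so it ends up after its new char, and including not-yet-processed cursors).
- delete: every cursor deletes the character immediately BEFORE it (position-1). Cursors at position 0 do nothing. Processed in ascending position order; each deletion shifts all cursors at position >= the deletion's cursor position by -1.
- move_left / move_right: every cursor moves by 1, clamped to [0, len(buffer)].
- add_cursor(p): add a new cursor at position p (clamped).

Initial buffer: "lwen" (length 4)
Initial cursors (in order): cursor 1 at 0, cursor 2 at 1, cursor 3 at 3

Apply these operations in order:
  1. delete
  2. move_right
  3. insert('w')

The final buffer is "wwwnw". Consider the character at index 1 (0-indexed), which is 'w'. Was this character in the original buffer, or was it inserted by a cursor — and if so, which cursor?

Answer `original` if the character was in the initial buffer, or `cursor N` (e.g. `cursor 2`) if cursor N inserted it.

Answer: cursor 1

Derivation:
After op 1 (delete): buffer="wn" (len 2), cursors c1@0 c2@0 c3@1, authorship ..
After op 2 (move_right): buffer="wn" (len 2), cursors c1@1 c2@1 c3@2, authorship ..
After op 3 (insert('w')): buffer="wwwnw" (len 5), cursors c1@3 c2@3 c3@5, authorship .12.3
Authorship (.=original, N=cursor N): . 1 2 . 3
Index 1: author = 1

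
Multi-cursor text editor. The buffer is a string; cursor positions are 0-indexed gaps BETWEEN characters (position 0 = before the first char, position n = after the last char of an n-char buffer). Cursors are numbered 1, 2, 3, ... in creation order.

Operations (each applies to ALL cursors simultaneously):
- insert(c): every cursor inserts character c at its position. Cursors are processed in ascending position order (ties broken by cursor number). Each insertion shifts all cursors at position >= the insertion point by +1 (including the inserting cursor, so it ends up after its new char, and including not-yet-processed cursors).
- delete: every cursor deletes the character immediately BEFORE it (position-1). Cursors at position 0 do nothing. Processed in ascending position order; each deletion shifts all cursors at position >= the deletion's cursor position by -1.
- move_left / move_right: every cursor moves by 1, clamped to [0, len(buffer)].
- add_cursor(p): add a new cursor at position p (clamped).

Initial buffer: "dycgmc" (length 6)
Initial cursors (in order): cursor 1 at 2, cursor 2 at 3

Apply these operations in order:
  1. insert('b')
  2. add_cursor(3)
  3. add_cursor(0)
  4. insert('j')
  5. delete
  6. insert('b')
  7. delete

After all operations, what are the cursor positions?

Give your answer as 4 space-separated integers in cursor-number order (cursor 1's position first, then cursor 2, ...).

After op 1 (insert('b')): buffer="dybcbgmc" (len 8), cursors c1@3 c2@5, authorship ..1.2...
After op 2 (add_cursor(3)): buffer="dybcbgmc" (len 8), cursors c1@3 c3@3 c2@5, authorship ..1.2...
After op 3 (add_cursor(0)): buffer="dybcbgmc" (len 8), cursors c4@0 c1@3 c3@3 c2@5, authorship ..1.2...
After op 4 (insert('j')): buffer="jdybjjcbjgmc" (len 12), cursors c4@1 c1@6 c3@6 c2@9, authorship 4..113.22...
After op 5 (delete): buffer="dybcbgmc" (len 8), cursors c4@0 c1@3 c3@3 c2@5, authorship ..1.2...
After op 6 (insert('b')): buffer="bdybbbcbbgmc" (len 12), cursors c4@1 c1@6 c3@6 c2@9, authorship 4..113.22...
After op 7 (delete): buffer="dybcbgmc" (len 8), cursors c4@0 c1@3 c3@3 c2@5, authorship ..1.2...

Answer: 3 5 3 0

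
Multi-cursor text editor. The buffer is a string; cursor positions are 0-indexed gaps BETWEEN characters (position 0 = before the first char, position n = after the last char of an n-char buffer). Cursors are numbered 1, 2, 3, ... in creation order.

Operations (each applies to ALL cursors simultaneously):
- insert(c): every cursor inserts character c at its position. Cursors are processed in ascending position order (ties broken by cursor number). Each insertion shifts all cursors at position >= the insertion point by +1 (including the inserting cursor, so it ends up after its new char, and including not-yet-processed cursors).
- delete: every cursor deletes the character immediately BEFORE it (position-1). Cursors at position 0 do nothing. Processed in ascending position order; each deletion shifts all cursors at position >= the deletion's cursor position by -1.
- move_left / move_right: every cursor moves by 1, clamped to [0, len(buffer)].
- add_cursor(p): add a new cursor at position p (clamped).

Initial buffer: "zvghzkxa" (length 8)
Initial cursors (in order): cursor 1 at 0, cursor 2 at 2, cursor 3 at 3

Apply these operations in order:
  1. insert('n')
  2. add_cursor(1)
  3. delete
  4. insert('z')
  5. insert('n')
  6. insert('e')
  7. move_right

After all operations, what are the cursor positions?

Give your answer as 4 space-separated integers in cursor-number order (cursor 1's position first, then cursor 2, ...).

Answer: 7 12 16 7

Derivation:
After op 1 (insert('n')): buffer="nzvngnhzkxa" (len 11), cursors c1@1 c2@4 c3@6, authorship 1..2.3.....
After op 2 (add_cursor(1)): buffer="nzvngnhzkxa" (len 11), cursors c1@1 c4@1 c2@4 c3@6, authorship 1..2.3.....
After op 3 (delete): buffer="zvghzkxa" (len 8), cursors c1@0 c4@0 c2@2 c3@3, authorship ........
After op 4 (insert('z')): buffer="zzzvzgzhzkxa" (len 12), cursors c1@2 c4@2 c2@5 c3@7, authorship 14..2.3.....
After op 5 (insert('n')): buffer="zznnzvzngznhzkxa" (len 16), cursors c1@4 c4@4 c2@8 c3@11, authorship 1414..22.33.....
After op 6 (insert('e')): buffer="zznneezvznegznehzkxa" (len 20), cursors c1@6 c4@6 c2@11 c3@15, authorship 141414..222.333.....
After op 7 (move_right): buffer="zznneezvznegznehzkxa" (len 20), cursors c1@7 c4@7 c2@12 c3@16, authorship 141414..222.333.....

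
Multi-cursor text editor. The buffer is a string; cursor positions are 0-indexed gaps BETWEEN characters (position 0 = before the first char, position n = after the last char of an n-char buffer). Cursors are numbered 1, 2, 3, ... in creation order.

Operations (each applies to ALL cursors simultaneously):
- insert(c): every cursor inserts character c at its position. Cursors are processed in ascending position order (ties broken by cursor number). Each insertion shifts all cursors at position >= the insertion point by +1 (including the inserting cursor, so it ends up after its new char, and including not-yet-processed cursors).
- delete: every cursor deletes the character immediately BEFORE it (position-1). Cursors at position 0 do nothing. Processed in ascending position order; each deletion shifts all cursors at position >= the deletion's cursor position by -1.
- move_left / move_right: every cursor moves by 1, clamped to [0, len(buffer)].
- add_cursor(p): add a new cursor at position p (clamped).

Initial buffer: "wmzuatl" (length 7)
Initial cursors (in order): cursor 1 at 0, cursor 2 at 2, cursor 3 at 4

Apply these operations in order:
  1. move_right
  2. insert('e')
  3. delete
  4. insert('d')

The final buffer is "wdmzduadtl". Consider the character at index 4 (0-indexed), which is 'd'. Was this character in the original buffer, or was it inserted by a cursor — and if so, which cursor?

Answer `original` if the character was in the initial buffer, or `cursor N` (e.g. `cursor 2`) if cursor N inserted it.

Answer: cursor 2

Derivation:
After op 1 (move_right): buffer="wmzuatl" (len 7), cursors c1@1 c2@3 c3@5, authorship .......
After op 2 (insert('e')): buffer="wemzeuaetl" (len 10), cursors c1@2 c2@5 c3@8, authorship .1..2..3..
After op 3 (delete): buffer="wmzuatl" (len 7), cursors c1@1 c2@3 c3@5, authorship .......
After op 4 (insert('d')): buffer="wdmzduadtl" (len 10), cursors c1@2 c2@5 c3@8, authorship .1..2..3..
Authorship (.=original, N=cursor N): . 1 . . 2 . . 3 . .
Index 4: author = 2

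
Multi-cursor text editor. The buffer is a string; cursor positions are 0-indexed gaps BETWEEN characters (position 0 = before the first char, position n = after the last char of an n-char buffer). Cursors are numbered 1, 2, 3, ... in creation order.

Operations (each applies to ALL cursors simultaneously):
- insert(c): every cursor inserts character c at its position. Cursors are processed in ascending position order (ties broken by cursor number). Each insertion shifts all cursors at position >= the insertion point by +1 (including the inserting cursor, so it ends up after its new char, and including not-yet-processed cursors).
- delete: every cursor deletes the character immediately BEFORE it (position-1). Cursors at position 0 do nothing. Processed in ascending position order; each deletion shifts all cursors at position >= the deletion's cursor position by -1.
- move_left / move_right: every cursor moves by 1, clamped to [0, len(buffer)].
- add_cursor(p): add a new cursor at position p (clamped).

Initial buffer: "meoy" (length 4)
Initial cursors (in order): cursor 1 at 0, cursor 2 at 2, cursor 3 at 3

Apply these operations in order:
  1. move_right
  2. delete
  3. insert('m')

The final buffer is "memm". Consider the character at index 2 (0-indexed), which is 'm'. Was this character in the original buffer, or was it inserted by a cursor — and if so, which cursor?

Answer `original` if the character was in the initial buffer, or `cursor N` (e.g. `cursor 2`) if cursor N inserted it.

After op 1 (move_right): buffer="meoy" (len 4), cursors c1@1 c2@3 c3@4, authorship ....
After op 2 (delete): buffer="e" (len 1), cursors c1@0 c2@1 c3@1, authorship .
After op 3 (insert('m')): buffer="memm" (len 4), cursors c1@1 c2@4 c3@4, authorship 1.23
Authorship (.=original, N=cursor N): 1 . 2 3
Index 2: author = 2

Answer: cursor 2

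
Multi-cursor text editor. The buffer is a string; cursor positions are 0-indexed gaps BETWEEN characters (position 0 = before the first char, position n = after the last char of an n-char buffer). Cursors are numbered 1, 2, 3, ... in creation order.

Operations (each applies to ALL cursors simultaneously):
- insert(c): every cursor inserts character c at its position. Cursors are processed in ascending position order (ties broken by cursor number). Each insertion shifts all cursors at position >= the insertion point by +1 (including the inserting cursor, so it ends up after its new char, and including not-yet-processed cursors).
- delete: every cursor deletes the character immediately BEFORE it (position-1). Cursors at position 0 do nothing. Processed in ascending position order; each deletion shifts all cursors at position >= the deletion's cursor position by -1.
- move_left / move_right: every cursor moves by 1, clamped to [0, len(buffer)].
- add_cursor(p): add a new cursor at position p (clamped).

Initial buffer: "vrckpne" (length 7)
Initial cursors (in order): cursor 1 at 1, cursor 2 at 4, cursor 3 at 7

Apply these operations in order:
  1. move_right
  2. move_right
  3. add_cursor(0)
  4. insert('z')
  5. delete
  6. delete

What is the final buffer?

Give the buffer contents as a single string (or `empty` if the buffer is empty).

After op 1 (move_right): buffer="vrckpne" (len 7), cursors c1@2 c2@5 c3@7, authorship .......
After op 2 (move_right): buffer="vrckpne" (len 7), cursors c1@3 c2@6 c3@7, authorship .......
After op 3 (add_cursor(0)): buffer="vrckpne" (len 7), cursors c4@0 c1@3 c2@6 c3@7, authorship .......
After op 4 (insert('z')): buffer="zvrczkpnzez" (len 11), cursors c4@1 c1@5 c2@9 c3@11, authorship 4...1...2.3
After op 5 (delete): buffer="vrckpne" (len 7), cursors c4@0 c1@3 c2@6 c3@7, authorship .......
After op 6 (delete): buffer="vrkp" (len 4), cursors c4@0 c1@2 c2@4 c3@4, authorship ....

Answer: vrkp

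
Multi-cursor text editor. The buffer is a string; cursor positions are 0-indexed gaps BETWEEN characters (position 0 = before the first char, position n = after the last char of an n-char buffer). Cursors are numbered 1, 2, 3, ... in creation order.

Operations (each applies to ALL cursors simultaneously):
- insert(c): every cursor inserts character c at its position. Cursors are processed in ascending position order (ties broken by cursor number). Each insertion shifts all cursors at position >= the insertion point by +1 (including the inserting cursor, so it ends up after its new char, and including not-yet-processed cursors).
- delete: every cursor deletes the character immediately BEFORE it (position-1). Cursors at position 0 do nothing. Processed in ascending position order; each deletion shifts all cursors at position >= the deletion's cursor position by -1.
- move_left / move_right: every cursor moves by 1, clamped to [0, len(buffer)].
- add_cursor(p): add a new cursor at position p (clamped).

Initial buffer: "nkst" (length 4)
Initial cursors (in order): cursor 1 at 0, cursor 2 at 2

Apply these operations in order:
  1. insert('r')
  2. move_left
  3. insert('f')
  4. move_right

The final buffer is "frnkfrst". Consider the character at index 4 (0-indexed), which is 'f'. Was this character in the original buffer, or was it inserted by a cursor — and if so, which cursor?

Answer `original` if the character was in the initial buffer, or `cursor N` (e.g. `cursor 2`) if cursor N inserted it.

Answer: cursor 2

Derivation:
After op 1 (insert('r')): buffer="rnkrst" (len 6), cursors c1@1 c2@4, authorship 1..2..
After op 2 (move_left): buffer="rnkrst" (len 6), cursors c1@0 c2@3, authorship 1..2..
After op 3 (insert('f')): buffer="frnkfrst" (len 8), cursors c1@1 c2@5, authorship 11..22..
After op 4 (move_right): buffer="frnkfrst" (len 8), cursors c1@2 c2@6, authorship 11..22..
Authorship (.=original, N=cursor N): 1 1 . . 2 2 . .
Index 4: author = 2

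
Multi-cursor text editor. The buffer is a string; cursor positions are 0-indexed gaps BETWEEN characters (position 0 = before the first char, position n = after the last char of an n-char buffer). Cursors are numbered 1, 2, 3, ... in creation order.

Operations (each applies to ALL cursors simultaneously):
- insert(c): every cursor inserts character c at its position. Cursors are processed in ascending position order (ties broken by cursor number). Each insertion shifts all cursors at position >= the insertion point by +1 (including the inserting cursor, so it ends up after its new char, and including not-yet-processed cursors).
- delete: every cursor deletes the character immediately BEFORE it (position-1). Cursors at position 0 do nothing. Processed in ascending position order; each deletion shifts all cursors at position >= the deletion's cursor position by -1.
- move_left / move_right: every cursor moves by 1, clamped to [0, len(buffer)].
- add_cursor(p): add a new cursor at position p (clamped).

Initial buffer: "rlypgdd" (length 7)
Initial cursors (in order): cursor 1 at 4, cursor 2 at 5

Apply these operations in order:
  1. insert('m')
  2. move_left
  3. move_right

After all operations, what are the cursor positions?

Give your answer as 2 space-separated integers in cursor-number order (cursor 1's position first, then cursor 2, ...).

After op 1 (insert('m')): buffer="rlypmgmdd" (len 9), cursors c1@5 c2@7, authorship ....1.2..
After op 2 (move_left): buffer="rlypmgmdd" (len 9), cursors c1@4 c2@6, authorship ....1.2..
After op 3 (move_right): buffer="rlypmgmdd" (len 9), cursors c1@5 c2@7, authorship ....1.2..

Answer: 5 7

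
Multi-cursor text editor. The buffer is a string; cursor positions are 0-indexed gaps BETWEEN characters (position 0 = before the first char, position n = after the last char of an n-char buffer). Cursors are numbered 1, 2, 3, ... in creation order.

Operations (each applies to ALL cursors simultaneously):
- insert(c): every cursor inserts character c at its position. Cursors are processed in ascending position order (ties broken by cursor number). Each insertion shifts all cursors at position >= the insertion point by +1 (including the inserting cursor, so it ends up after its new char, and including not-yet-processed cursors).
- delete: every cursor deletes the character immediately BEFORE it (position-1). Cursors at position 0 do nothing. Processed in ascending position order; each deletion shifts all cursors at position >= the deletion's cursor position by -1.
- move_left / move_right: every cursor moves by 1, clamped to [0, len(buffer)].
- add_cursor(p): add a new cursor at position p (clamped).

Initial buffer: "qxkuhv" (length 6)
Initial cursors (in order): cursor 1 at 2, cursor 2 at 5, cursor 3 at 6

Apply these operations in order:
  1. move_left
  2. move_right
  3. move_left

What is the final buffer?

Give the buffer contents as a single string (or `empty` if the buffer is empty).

After op 1 (move_left): buffer="qxkuhv" (len 6), cursors c1@1 c2@4 c3@5, authorship ......
After op 2 (move_right): buffer="qxkuhv" (len 6), cursors c1@2 c2@5 c3@6, authorship ......
After op 3 (move_left): buffer="qxkuhv" (len 6), cursors c1@1 c2@4 c3@5, authorship ......

Answer: qxkuhv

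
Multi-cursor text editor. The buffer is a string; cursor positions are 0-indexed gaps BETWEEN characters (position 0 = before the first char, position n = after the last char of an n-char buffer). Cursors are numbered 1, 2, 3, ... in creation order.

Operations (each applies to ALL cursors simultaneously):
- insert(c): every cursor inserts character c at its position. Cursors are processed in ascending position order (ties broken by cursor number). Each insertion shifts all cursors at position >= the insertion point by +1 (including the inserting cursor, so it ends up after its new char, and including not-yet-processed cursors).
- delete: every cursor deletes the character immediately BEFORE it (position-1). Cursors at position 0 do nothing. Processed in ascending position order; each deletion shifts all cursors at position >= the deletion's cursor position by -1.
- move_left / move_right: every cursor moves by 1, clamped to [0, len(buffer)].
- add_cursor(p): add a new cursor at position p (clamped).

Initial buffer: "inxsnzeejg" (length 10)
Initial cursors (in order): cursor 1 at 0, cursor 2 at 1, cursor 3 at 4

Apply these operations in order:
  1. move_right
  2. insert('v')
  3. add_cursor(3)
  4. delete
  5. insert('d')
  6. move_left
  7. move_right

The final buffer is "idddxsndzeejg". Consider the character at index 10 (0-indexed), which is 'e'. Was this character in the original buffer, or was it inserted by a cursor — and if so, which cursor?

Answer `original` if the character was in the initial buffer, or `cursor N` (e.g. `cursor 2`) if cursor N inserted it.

After op 1 (move_right): buffer="inxsnzeejg" (len 10), cursors c1@1 c2@2 c3@5, authorship ..........
After op 2 (insert('v')): buffer="ivnvxsnvzeejg" (len 13), cursors c1@2 c2@4 c3@8, authorship .1.2...3.....
After op 3 (add_cursor(3)): buffer="ivnvxsnvzeejg" (len 13), cursors c1@2 c4@3 c2@4 c3@8, authorship .1.2...3.....
After op 4 (delete): buffer="ixsnzeejg" (len 9), cursors c1@1 c2@1 c4@1 c3@4, authorship .........
After op 5 (insert('d')): buffer="idddxsndzeejg" (len 13), cursors c1@4 c2@4 c4@4 c3@8, authorship .124...3.....
After op 6 (move_left): buffer="idddxsndzeejg" (len 13), cursors c1@3 c2@3 c4@3 c3@7, authorship .124...3.....
After op 7 (move_right): buffer="idddxsndzeejg" (len 13), cursors c1@4 c2@4 c4@4 c3@8, authorship .124...3.....
Authorship (.=original, N=cursor N): . 1 2 4 . . . 3 . . . . .
Index 10: author = original

Answer: original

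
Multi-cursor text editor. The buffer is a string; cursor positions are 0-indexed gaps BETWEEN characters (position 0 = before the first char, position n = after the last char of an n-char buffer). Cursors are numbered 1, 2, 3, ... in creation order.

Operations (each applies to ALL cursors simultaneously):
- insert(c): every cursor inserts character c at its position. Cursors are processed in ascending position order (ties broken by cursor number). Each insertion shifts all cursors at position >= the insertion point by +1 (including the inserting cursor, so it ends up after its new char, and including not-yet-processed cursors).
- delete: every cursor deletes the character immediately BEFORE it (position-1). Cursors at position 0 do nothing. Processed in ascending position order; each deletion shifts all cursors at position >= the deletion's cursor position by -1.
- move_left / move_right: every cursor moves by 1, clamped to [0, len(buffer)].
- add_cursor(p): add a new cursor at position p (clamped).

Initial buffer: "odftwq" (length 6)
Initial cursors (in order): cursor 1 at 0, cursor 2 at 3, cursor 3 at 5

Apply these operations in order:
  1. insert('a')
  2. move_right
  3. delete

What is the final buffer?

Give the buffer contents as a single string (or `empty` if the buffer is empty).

Answer: adfawa

Derivation:
After op 1 (insert('a')): buffer="aodfatwaq" (len 9), cursors c1@1 c2@5 c3@8, authorship 1...2..3.
After op 2 (move_right): buffer="aodfatwaq" (len 9), cursors c1@2 c2@6 c3@9, authorship 1...2..3.
After op 3 (delete): buffer="adfawa" (len 6), cursors c1@1 c2@4 c3@6, authorship 1..2.3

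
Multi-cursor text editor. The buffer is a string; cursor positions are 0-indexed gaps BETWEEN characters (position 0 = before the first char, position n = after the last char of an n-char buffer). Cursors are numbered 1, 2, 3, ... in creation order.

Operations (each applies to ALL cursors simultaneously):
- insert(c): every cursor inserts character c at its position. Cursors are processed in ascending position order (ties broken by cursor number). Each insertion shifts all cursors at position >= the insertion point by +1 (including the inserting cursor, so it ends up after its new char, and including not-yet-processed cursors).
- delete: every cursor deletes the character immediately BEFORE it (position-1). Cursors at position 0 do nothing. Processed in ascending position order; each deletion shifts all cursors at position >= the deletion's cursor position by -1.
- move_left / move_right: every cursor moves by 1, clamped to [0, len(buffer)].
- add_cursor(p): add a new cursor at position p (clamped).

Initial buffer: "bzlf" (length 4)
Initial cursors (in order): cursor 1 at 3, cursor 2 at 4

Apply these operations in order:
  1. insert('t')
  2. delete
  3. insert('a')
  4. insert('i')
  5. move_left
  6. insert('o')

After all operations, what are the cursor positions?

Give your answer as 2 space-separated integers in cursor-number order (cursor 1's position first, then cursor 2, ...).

After op 1 (insert('t')): buffer="bzltft" (len 6), cursors c1@4 c2@6, authorship ...1.2
After op 2 (delete): buffer="bzlf" (len 4), cursors c1@3 c2@4, authorship ....
After op 3 (insert('a')): buffer="bzlafa" (len 6), cursors c1@4 c2@6, authorship ...1.2
After op 4 (insert('i')): buffer="bzlaifai" (len 8), cursors c1@5 c2@8, authorship ...11.22
After op 5 (move_left): buffer="bzlaifai" (len 8), cursors c1@4 c2@7, authorship ...11.22
After op 6 (insert('o')): buffer="bzlaoifaoi" (len 10), cursors c1@5 c2@9, authorship ...111.222

Answer: 5 9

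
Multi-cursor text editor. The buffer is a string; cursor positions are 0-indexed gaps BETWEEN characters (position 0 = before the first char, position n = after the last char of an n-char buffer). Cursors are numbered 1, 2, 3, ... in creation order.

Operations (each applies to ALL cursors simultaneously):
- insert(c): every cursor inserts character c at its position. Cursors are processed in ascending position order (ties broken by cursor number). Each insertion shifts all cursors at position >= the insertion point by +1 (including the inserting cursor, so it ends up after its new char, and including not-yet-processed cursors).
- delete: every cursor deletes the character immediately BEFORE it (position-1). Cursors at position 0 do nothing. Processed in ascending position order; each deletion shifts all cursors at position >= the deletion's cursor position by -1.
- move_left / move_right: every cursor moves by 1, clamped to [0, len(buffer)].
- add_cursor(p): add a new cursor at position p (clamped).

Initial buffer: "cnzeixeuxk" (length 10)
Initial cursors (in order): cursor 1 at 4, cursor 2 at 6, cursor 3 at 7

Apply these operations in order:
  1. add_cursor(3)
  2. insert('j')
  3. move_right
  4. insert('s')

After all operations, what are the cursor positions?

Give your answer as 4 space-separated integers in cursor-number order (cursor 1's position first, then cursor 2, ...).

Answer: 9 13 16 6

Derivation:
After op 1 (add_cursor(3)): buffer="cnzeixeuxk" (len 10), cursors c4@3 c1@4 c2@6 c3@7, authorship ..........
After op 2 (insert('j')): buffer="cnzjejixjejuxk" (len 14), cursors c4@4 c1@6 c2@9 c3@11, authorship ...4.1..2.3...
After op 3 (move_right): buffer="cnzjejixjejuxk" (len 14), cursors c4@5 c1@7 c2@10 c3@12, authorship ...4.1..2.3...
After op 4 (insert('s')): buffer="cnzjesjisxjesjusxk" (len 18), cursors c4@6 c1@9 c2@13 c3@16, authorship ...4.41.1.2.23.3..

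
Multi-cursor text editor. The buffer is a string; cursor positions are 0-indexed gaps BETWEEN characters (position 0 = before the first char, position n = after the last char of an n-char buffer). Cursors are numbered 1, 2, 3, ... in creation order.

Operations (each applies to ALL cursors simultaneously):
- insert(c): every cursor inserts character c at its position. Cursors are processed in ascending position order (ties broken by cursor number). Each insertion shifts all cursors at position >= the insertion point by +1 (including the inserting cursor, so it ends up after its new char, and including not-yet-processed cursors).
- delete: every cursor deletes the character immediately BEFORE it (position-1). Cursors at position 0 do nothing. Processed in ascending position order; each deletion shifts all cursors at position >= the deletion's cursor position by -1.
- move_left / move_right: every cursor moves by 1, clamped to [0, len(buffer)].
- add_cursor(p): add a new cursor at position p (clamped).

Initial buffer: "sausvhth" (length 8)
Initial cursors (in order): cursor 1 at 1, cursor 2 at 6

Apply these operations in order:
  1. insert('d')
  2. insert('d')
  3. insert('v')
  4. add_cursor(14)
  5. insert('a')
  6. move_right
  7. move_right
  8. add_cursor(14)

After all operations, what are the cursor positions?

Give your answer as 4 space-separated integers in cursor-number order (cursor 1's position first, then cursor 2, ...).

After op 1 (insert('d')): buffer="sdausvhdth" (len 10), cursors c1@2 c2@8, authorship .1.....2..
After op 2 (insert('d')): buffer="sddausvhddth" (len 12), cursors c1@3 c2@10, authorship .11.....22..
After op 3 (insert('v')): buffer="sddvausvhddvth" (len 14), cursors c1@4 c2@12, authorship .111.....222..
After op 4 (add_cursor(14)): buffer="sddvausvhddvth" (len 14), cursors c1@4 c2@12 c3@14, authorship .111.....222..
After op 5 (insert('a')): buffer="sddvaausvhddvatha" (len 17), cursors c1@5 c2@14 c3@17, authorship .1111.....2222..3
After op 6 (move_right): buffer="sddvaausvhddvatha" (len 17), cursors c1@6 c2@15 c3@17, authorship .1111.....2222..3
After op 7 (move_right): buffer="sddvaausvhddvatha" (len 17), cursors c1@7 c2@16 c3@17, authorship .1111.....2222..3
After op 8 (add_cursor(14)): buffer="sddvaausvhddvatha" (len 17), cursors c1@7 c4@14 c2@16 c3@17, authorship .1111.....2222..3

Answer: 7 16 17 14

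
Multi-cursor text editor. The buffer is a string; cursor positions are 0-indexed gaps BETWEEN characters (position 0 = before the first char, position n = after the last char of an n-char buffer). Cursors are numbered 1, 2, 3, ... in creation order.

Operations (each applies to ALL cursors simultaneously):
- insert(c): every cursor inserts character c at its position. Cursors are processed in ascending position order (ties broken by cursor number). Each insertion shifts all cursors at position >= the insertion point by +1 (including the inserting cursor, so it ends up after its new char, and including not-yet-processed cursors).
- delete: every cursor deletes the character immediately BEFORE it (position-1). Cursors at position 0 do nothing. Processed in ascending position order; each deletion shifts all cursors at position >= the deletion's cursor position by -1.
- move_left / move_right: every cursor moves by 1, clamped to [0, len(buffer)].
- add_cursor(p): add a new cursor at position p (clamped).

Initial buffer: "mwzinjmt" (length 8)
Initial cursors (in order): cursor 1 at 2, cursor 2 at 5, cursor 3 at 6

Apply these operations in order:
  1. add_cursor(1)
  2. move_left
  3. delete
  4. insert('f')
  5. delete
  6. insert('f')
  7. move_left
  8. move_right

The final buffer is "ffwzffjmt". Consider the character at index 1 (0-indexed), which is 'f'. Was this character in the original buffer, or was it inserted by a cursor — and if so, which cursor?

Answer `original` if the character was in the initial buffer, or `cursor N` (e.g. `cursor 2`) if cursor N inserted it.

After op 1 (add_cursor(1)): buffer="mwzinjmt" (len 8), cursors c4@1 c1@2 c2@5 c3@6, authorship ........
After op 2 (move_left): buffer="mwzinjmt" (len 8), cursors c4@0 c1@1 c2@4 c3@5, authorship ........
After op 3 (delete): buffer="wzjmt" (len 5), cursors c1@0 c4@0 c2@2 c3@2, authorship .....
After op 4 (insert('f')): buffer="ffwzffjmt" (len 9), cursors c1@2 c4@2 c2@6 c3@6, authorship 14..23...
After op 5 (delete): buffer="wzjmt" (len 5), cursors c1@0 c4@0 c2@2 c3@2, authorship .....
After op 6 (insert('f')): buffer="ffwzffjmt" (len 9), cursors c1@2 c4@2 c2@6 c3@6, authorship 14..23...
After op 7 (move_left): buffer="ffwzffjmt" (len 9), cursors c1@1 c4@1 c2@5 c3@5, authorship 14..23...
After op 8 (move_right): buffer="ffwzffjmt" (len 9), cursors c1@2 c4@2 c2@6 c3@6, authorship 14..23...
Authorship (.=original, N=cursor N): 1 4 . . 2 3 . . .
Index 1: author = 4

Answer: cursor 4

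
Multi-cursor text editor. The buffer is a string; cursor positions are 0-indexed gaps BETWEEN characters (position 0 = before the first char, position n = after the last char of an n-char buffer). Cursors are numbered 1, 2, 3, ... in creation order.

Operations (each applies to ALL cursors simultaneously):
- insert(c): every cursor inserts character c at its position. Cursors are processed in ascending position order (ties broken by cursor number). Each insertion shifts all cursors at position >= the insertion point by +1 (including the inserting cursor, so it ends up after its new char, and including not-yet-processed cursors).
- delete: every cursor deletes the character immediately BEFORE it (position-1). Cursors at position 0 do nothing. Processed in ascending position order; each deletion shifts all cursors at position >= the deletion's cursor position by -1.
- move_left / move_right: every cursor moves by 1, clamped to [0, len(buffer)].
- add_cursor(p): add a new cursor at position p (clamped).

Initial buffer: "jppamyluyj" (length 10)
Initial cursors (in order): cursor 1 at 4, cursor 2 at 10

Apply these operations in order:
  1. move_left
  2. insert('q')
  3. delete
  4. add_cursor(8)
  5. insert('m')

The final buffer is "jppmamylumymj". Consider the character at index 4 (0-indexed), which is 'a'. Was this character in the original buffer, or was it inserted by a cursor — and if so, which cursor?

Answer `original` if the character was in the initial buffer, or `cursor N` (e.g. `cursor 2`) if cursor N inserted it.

After op 1 (move_left): buffer="jppamyluyj" (len 10), cursors c1@3 c2@9, authorship ..........
After op 2 (insert('q')): buffer="jppqamyluyqj" (len 12), cursors c1@4 c2@11, authorship ...1......2.
After op 3 (delete): buffer="jppamyluyj" (len 10), cursors c1@3 c2@9, authorship ..........
After op 4 (add_cursor(8)): buffer="jppamyluyj" (len 10), cursors c1@3 c3@8 c2@9, authorship ..........
After op 5 (insert('m')): buffer="jppmamylumymj" (len 13), cursors c1@4 c3@10 c2@12, authorship ...1.....3.2.
Authorship (.=original, N=cursor N): . . . 1 . . . . . 3 . 2 .
Index 4: author = original

Answer: original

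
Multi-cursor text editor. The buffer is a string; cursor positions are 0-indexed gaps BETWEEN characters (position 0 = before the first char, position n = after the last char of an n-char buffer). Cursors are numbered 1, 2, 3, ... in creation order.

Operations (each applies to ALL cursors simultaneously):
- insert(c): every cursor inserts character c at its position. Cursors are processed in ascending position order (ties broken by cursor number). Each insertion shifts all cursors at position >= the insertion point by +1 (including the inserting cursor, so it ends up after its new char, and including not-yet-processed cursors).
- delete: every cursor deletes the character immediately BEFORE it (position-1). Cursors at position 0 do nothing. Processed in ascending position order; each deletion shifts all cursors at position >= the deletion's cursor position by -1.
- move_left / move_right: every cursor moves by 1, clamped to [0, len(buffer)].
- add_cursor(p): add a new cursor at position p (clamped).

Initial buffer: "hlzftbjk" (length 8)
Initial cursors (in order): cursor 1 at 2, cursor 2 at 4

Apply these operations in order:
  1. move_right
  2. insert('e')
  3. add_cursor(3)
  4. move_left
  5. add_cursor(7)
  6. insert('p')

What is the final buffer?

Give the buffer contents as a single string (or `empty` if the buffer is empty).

After op 1 (move_right): buffer="hlzftbjk" (len 8), cursors c1@3 c2@5, authorship ........
After op 2 (insert('e')): buffer="hlzeftebjk" (len 10), cursors c1@4 c2@7, authorship ...1..2...
After op 3 (add_cursor(3)): buffer="hlzeftebjk" (len 10), cursors c3@3 c1@4 c2@7, authorship ...1..2...
After op 4 (move_left): buffer="hlzeftebjk" (len 10), cursors c3@2 c1@3 c2@6, authorship ...1..2...
After op 5 (add_cursor(7)): buffer="hlzeftebjk" (len 10), cursors c3@2 c1@3 c2@6 c4@7, authorship ...1..2...
After op 6 (insert('p')): buffer="hlpzpeftpepbjk" (len 14), cursors c3@3 c1@5 c2@9 c4@11, authorship ..3.11..224...

Answer: hlpzpeftpepbjk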